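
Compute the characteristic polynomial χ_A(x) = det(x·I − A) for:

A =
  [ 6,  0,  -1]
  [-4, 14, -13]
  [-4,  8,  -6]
x^3 - 14*x^2 + 64*x - 96

Expanding det(x·I − A) (e.g. by cofactor expansion or by noting that A is similar to its Jordan form J, which has the same characteristic polynomial as A) gives
  χ_A(x) = x^3 - 14*x^2 + 64*x - 96
which factors as (x - 6)*(x - 4)^2. The eigenvalues (with algebraic multiplicities) are λ = 4 with multiplicity 2, λ = 6 with multiplicity 1.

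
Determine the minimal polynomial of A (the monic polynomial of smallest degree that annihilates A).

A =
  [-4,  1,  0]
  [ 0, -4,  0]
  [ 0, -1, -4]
x^2 + 8*x + 16

The characteristic polynomial is χ_A(x) = (x + 4)^3, so the eigenvalues are known. The minimal polynomial is
  m_A(x) = Π_λ (x − λ)^{k_λ}
where k_λ is the size of the *largest* Jordan block for λ (equivalently, the smallest k with (A − λI)^k v = 0 for every generalised eigenvector v of λ).

  λ = -4: largest Jordan block has size 2, contributing (x + 4)^2

So m_A(x) = (x + 4)^2 = x^2 + 8*x + 16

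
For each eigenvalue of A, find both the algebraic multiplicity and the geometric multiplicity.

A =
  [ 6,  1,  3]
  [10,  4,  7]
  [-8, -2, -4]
λ = 2: alg = 3, geom = 1

Step 1 — factor the characteristic polynomial to read off the algebraic multiplicities:
  χ_A(x) = (x - 2)^3

Step 2 — compute geometric multiplicities via the rank-nullity identity g(λ) = n − rank(A − λI):
  rank(A − (2)·I) = 2, so dim ker(A − (2)·I) = n − 2 = 1

Summary:
  λ = 2: algebraic multiplicity = 3, geometric multiplicity = 1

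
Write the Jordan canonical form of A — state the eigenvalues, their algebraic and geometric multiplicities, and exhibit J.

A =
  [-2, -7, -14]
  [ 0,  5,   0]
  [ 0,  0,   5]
J_1(-2) ⊕ J_1(5) ⊕ J_1(5)

The characteristic polynomial is
  det(x·I − A) = x^3 - 8*x^2 + 5*x + 50 = (x - 5)^2*(x + 2)

Eigenvalues and multiplicities (the geometric multiplicity of λ is n − rank(A − λI), which equals the number of Jordan blocks for λ):
  λ = -2: algebraic multiplicity = 1, geometric multiplicity = 1
  λ = 5: algebraic multiplicity = 2, geometric multiplicity = 2

Determining the block sizes for each eigenvalue:
  λ = -2: one block (gm = 1), so the single block has size am = 1 → block sizes [1]
  λ = 5: gm = am = 2, so every block has size 1 → block sizes [1, 1]

Assembling the blocks gives a Jordan form
J =
  [-2, 0, 0]
  [ 0, 5, 0]
  [ 0, 0, 5]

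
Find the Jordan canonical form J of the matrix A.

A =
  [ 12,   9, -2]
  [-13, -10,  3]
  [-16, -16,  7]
J_3(3)

The characteristic polynomial is
  det(x·I − A) = x^3 - 9*x^2 + 27*x - 27 = (x - 3)^3

Eigenvalues and multiplicities (the geometric multiplicity of λ is n − rank(A − λI), which equals the number of Jordan blocks for λ):
  λ = 3: algebraic multiplicity = 3, geometric multiplicity = 1

Determining the block sizes for each eigenvalue:
  λ = 3: one block (gm = 1), so the single block has size am = 3 → block sizes [3]

Assembling the blocks gives a Jordan form
J =
  [3, 1, 0]
  [0, 3, 1]
  [0, 0, 3]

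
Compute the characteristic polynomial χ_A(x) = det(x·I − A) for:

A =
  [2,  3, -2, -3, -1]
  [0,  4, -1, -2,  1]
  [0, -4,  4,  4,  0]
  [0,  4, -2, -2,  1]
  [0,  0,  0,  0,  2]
x^5 - 10*x^4 + 40*x^3 - 80*x^2 + 80*x - 32

Expanding det(x·I − A) (e.g. by cofactor expansion or by noting that A is similar to its Jordan form J, which has the same characteristic polynomial as A) gives
  χ_A(x) = x^5 - 10*x^4 + 40*x^3 - 80*x^2 + 80*x - 32
which factors as (x - 2)^5. The eigenvalues (with algebraic multiplicities) are λ = 2 with multiplicity 5.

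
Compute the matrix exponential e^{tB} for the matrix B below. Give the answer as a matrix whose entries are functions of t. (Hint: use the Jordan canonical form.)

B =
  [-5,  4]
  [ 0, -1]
e^{tB} =
  [exp(-5*t), exp(-t) - exp(-5*t)]
  [0, exp(-t)]

Strategy: write B = P · J · P⁻¹ where J is a Jordan canonical form, so e^{tB} = P · e^{tJ} · P⁻¹, and e^{tJ} can be computed block-by-block.

B has Jordan form
J =
  [-5,  0]
  [ 0, -1]
(up to reordering of blocks).

Per-block formulas:
  For a 1×1 block at λ = -5: exp(t · [-5]) = [e^(-5t)].
  For a 1×1 block at λ = -1: exp(t · [-1]) = [e^(-1t)].

After assembling e^{tJ} and conjugating by P, we get:

e^{tB} =
  [exp(-5*t), exp(-t) - exp(-5*t)]
  [0, exp(-t)]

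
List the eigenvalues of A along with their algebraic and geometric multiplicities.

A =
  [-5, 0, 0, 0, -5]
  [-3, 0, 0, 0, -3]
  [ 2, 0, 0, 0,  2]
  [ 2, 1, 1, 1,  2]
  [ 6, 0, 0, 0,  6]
λ = 0: alg = 3, geom = 3; λ = 1: alg = 2, geom = 1

Step 1 — factor the characteristic polynomial to read off the algebraic multiplicities:
  χ_A(x) = x^3*(x - 1)^2

Step 2 — compute geometric multiplicities via the rank-nullity identity g(λ) = n − rank(A − λI):
  rank(A − (0)·I) = 2, so dim ker(A − (0)·I) = n − 2 = 3
  rank(A − (1)·I) = 4, so dim ker(A − (1)·I) = n − 4 = 1

Summary:
  λ = 0: algebraic multiplicity = 3, geometric multiplicity = 3
  λ = 1: algebraic multiplicity = 2, geometric multiplicity = 1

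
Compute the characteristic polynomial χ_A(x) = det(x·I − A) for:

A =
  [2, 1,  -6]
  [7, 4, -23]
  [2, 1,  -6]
x^3

Expanding det(x·I − A) (e.g. by cofactor expansion or by noting that A is similar to its Jordan form J, which has the same characteristic polynomial as A) gives
  χ_A(x) = x^3
which factors as x^3. The eigenvalues (with algebraic multiplicities) are λ = 0 with multiplicity 3.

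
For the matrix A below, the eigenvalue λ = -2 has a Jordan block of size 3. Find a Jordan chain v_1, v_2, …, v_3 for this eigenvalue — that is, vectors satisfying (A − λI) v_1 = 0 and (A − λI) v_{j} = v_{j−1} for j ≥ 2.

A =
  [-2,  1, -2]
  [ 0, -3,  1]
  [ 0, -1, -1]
A Jordan chain for λ = -2 of length 3:
v_1 = (1, 0, 0)ᵀ
v_2 = (1, -1, -1)ᵀ
v_3 = (0, 1, 0)ᵀ

Let N = A − (-2)·I. We want v_3 with N^3 v_3 = 0 but N^2 v_3 ≠ 0; then v_{j-1} := N · v_j for j = 3, …, 2.

Pick v_3 = (0, 1, 0)ᵀ.
Then v_2 = N · v_3 = (1, -1, -1)ᵀ.
Then v_1 = N · v_2 = (1, 0, 0)ᵀ.

Sanity check: (A − (-2)·I) v_1 = (0, 0, 0)ᵀ = 0. ✓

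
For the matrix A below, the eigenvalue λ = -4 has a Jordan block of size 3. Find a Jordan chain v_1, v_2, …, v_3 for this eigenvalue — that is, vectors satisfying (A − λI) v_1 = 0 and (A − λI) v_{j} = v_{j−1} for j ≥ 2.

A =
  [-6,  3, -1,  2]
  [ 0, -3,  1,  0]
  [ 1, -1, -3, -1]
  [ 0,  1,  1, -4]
A Jordan chain for λ = -4 of length 3:
v_1 = (3, 1, -1, 1)ᵀ
v_2 = (-2, 0, 1, 0)ᵀ
v_3 = (1, 0, 0, 0)ᵀ

Let N = A − (-4)·I. We want v_3 with N^3 v_3 = 0 but N^2 v_3 ≠ 0; then v_{j-1} := N · v_j for j = 3, …, 2.

Pick v_3 = (1, 0, 0, 0)ᵀ.
Then v_2 = N · v_3 = (-2, 0, 1, 0)ᵀ.
Then v_1 = N · v_2 = (3, 1, -1, 1)ᵀ.

Sanity check: (A − (-4)·I) v_1 = (0, 0, 0, 0)ᵀ = 0. ✓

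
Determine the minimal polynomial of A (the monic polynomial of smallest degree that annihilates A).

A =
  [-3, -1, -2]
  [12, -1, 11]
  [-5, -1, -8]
x^3 + 12*x^2 + 48*x + 64

The characteristic polynomial is χ_A(x) = (x + 4)^3, so the eigenvalues are known. The minimal polynomial is
  m_A(x) = Π_λ (x − λ)^{k_λ}
where k_λ is the size of the *largest* Jordan block for λ (equivalently, the smallest k with (A − λI)^k v = 0 for every generalised eigenvector v of λ).

  λ = -4: largest Jordan block has size 3, contributing (x + 4)^3

So m_A(x) = (x + 4)^3 = x^3 + 12*x^2 + 48*x + 64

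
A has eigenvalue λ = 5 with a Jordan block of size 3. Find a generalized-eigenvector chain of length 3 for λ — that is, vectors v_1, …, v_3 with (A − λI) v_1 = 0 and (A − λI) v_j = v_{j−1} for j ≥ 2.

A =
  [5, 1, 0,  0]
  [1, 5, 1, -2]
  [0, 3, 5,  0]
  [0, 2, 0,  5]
A Jordan chain for λ = 5 of length 3:
v_1 = (1, 0, 3, 2)ᵀ
v_2 = (0, 1, 0, 0)ᵀ
v_3 = (1, 0, 0, 0)ᵀ

Let N = A − (5)·I. We want v_3 with N^3 v_3 = 0 but N^2 v_3 ≠ 0; then v_{j-1} := N · v_j for j = 3, …, 2.

Pick v_3 = (1, 0, 0, 0)ᵀ.
Then v_2 = N · v_3 = (0, 1, 0, 0)ᵀ.
Then v_1 = N · v_2 = (1, 0, 3, 2)ᵀ.

Sanity check: (A − (5)·I) v_1 = (0, 0, 0, 0)ᵀ = 0. ✓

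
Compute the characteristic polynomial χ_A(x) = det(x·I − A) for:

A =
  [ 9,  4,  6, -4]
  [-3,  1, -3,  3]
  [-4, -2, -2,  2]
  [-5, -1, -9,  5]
x^4 - 13*x^3 + 60*x^2 - 112*x + 64

Expanding det(x·I − A) (e.g. by cofactor expansion or by noting that A is similar to its Jordan form J, which has the same characteristic polynomial as A) gives
  χ_A(x) = x^4 - 13*x^3 + 60*x^2 - 112*x + 64
which factors as (x - 4)^3*(x - 1). The eigenvalues (with algebraic multiplicities) are λ = 1 with multiplicity 1, λ = 4 with multiplicity 3.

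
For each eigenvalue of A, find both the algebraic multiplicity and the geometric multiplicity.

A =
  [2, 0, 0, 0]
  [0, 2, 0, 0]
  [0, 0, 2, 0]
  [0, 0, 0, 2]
λ = 2: alg = 4, geom = 4

Step 1 — factor the characteristic polynomial to read off the algebraic multiplicities:
  χ_A(x) = (x - 2)^4

Step 2 — compute geometric multiplicities via the rank-nullity identity g(λ) = n − rank(A − λI):
  rank(A − (2)·I) = 0, so dim ker(A − (2)·I) = n − 0 = 4

Summary:
  λ = 2: algebraic multiplicity = 4, geometric multiplicity = 4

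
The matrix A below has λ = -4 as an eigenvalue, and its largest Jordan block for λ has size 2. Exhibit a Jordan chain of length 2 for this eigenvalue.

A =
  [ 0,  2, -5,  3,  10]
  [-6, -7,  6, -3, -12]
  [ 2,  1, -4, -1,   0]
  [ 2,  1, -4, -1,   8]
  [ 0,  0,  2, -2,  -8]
A Jordan chain for λ = -4 of length 2:
v_1 = (4, -6, 2, 2, 0)ᵀ
v_2 = (1, 0, 0, 0, 0)ᵀ

Let N = A − (-4)·I. We want v_2 with N^2 v_2 = 0 but N^1 v_2 ≠ 0; then v_{j-1} := N · v_j for j = 2, …, 2.

Pick v_2 = (1, 0, 0, 0, 0)ᵀ.
Then v_1 = N · v_2 = (4, -6, 2, 2, 0)ᵀ.

Sanity check: (A − (-4)·I) v_1 = (0, 0, 0, 0, 0)ᵀ = 0. ✓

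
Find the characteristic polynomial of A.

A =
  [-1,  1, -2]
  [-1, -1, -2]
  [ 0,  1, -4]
x^3 + 6*x^2 + 12*x + 8

Expanding det(x·I − A) (e.g. by cofactor expansion or by noting that A is similar to its Jordan form J, which has the same characteristic polynomial as A) gives
  χ_A(x) = x^3 + 6*x^2 + 12*x + 8
which factors as (x + 2)^3. The eigenvalues (with algebraic multiplicities) are λ = -2 with multiplicity 3.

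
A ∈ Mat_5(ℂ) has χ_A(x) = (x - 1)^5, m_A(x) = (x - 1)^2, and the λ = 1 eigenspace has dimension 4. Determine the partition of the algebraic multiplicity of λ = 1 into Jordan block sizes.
Block sizes for λ = 1: [2, 1, 1, 1]

Step 1 — from the characteristic polynomial, algebraic multiplicity of λ = 1 is 5. From dim ker(A − (1)·I) = 4, there are exactly 4 Jordan blocks for λ = 1.
Step 2 — from the minimal polynomial, the factor (x − 1)^2 tells us the largest block for λ = 1 has size 2.
Step 3 — with total size 5, 4 blocks, and largest block 2, the block sizes (in nonincreasing order) are [2, 1, 1, 1].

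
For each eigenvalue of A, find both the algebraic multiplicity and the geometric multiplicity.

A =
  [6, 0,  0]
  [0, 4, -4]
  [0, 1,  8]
λ = 6: alg = 3, geom = 2

Step 1 — factor the characteristic polynomial to read off the algebraic multiplicities:
  χ_A(x) = (x - 6)^3

Step 2 — compute geometric multiplicities via the rank-nullity identity g(λ) = n − rank(A − λI):
  rank(A − (6)·I) = 1, so dim ker(A − (6)·I) = n − 1 = 2

Summary:
  λ = 6: algebraic multiplicity = 3, geometric multiplicity = 2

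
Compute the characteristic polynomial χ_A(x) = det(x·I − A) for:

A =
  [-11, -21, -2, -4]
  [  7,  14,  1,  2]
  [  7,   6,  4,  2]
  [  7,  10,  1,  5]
x^4 - 12*x^3 + 54*x^2 - 108*x + 81

Expanding det(x·I − A) (e.g. by cofactor expansion or by noting that A is similar to its Jordan form J, which has the same characteristic polynomial as A) gives
  χ_A(x) = x^4 - 12*x^3 + 54*x^2 - 108*x + 81
which factors as (x - 3)^4. The eigenvalues (with algebraic multiplicities) are λ = 3 with multiplicity 4.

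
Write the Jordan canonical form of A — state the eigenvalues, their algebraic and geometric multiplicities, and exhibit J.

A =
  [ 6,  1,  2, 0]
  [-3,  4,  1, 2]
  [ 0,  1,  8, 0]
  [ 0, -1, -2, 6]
J_3(6) ⊕ J_1(6)

The characteristic polynomial is
  det(x·I − A) = x^4 - 24*x^3 + 216*x^2 - 864*x + 1296 = (x - 6)^4

Eigenvalues and multiplicities (the geometric multiplicity of λ is n − rank(A − λI), which equals the number of Jordan blocks for λ):
  λ = 6: algebraic multiplicity = 4, geometric multiplicity = 2

Determining the block sizes for each eigenvalue:
  λ = 6: with am = 4 and gm = 2, the partition is not yet determined (e.g. several partitions of 4 into 2 parts exist). Let N = A − (6)·I. Computing rank(N^1) = 2, rank(N^2) = 1, rank(N^3) = 0; the number of blocks of size ≥ j is rank(N^{j−1}) − rank(N^j), giving [2, 1, 1]. So we have 1 block(s) of size 3, 1 block(s) of size 1 → block sizes [3, 1]

Assembling the blocks gives a Jordan form
J =
  [6, 1, 0, 0]
  [0, 6, 1, 0]
  [0, 0, 6, 0]
  [0, 0, 0, 6]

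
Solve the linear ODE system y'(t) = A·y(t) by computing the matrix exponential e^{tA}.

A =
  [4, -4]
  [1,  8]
e^{tA} =
  [-2*t*exp(6*t) + exp(6*t), -4*t*exp(6*t)]
  [t*exp(6*t), 2*t*exp(6*t) + exp(6*t)]

Strategy: write A = P · J · P⁻¹ where J is a Jordan canonical form, so e^{tA} = P · e^{tJ} · P⁻¹, and e^{tJ} can be computed block-by-block.

A has Jordan form
J =
  [6, 1]
  [0, 6]
(up to reordering of blocks).

Per-block formulas:
  For a 2×2 Jordan block J_2(6): exp(t · J_2(6)) = e^(6t)·(I + t·N), where N is the 2×2 nilpotent shift.

After assembling e^{tJ} and conjugating by P, we get:

e^{tA} =
  [-2*t*exp(6*t) + exp(6*t), -4*t*exp(6*t)]
  [t*exp(6*t), 2*t*exp(6*t) + exp(6*t)]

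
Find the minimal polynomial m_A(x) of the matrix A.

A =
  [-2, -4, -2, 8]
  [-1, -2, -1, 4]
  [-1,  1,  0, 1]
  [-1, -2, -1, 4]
x^3

The characteristic polynomial is χ_A(x) = x^4, so the eigenvalues are known. The minimal polynomial is
  m_A(x) = Π_λ (x − λ)^{k_λ}
where k_λ is the size of the *largest* Jordan block for λ (equivalently, the smallest k with (A − λI)^k v = 0 for every generalised eigenvector v of λ).

  λ = 0: largest Jordan block has size 3, contributing (x − 0)^3

So m_A(x) = x^3 = x^3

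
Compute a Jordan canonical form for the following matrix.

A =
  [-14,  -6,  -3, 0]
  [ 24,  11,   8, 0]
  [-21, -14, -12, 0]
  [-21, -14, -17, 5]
J_2(-5) ⊕ J_1(-5) ⊕ J_1(5)

The characteristic polynomial is
  det(x·I − A) = x^4 + 10*x^3 - 250*x - 625 = (x - 5)*(x + 5)^3

Eigenvalues and multiplicities (the geometric multiplicity of λ is n − rank(A − λI), which equals the number of Jordan blocks for λ):
  λ = -5: algebraic multiplicity = 3, geometric multiplicity = 2
  λ = 5: algebraic multiplicity = 1, geometric multiplicity = 1

Determining the block sizes for each eigenvalue:
  λ = -5: 2 blocks summing to 3 forces exactly one block of size 2 and the rest size 1 → block sizes [2, 1]
  λ = 5: one block (gm = 1), so the single block has size am = 1 → block sizes [1]

Assembling the blocks gives a Jordan form
J =
  [-5,  1,  0, 0]
  [ 0, -5,  0, 0]
  [ 0,  0, -5, 0]
  [ 0,  0,  0, 5]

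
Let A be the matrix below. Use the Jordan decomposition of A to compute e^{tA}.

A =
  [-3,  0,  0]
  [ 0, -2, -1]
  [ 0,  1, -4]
e^{tA} =
  [exp(-3*t), 0, 0]
  [0, t*exp(-3*t) + exp(-3*t), -t*exp(-3*t)]
  [0, t*exp(-3*t), -t*exp(-3*t) + exp(-3*t)]

Strategy: write A = P · J · P⁻¹ where J is a Jordan canonical form, so e^{tA} = P · e^{tJ} · P⁻¹, and e^{tJ} can be computed block-by-block.

A has Jordan form
J =
  [-3,  1,  0]
  [ 0, -3,  0]
  [ 0,  0, -3]
(up to reordering of blocks).

Per-block formulas:
  For a 2×2 Jordan block J_2(-3): exp(t · J_2(-3)) = e^(-3t)·(I + t·N), where N is the 2×2 nilpotent shift.
  For a 1×1 block at λ = -3: exp(t · [-3]) = [e^(-3t)].

After assembling e^{tJ} and conjugating by P, we get:

e^{tA} =
  [exp(-3*t), 0, 0]
  [0, t*exp(-3*t) + exp(-3*t), -t*exp(-3*t)]
  [0, t*exp(-3*t), -t*exp(-3*t) + exp(-3*t)]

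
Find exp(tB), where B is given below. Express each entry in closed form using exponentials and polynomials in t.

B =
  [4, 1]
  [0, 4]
e^{tB} =
  [exp(4*t), t*exp(4*t)]
  [0, exp(4*t)]

Strategy: write B = P · J · P⁻¹ where J is a Jordan canonical form, so e^{tB} = P · e^{tJ} · P⁻¹, and e^{tJ} can be computed block-by-block.

B has Jordan form
J =
  [4, 1]
  [0, 4]
(up to reordering of blocks).

Per-block formulas:
  For a 2×2 Jordan block J_2(4): exp(t · J_2(4)) = e^(4t)·(I + t·N), where N is the 2×2 nilpotent shift.

After assembling e^{tJ} and conjugating by P, we get:

e^{tB} =
  [exp(4*t), t*exp(4*t)]
  [0, exp(4*t)]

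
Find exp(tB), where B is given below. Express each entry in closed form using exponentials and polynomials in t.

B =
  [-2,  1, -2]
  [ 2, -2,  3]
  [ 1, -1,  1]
e^{tB} =
  [t^2*exp(-t)/2 - t*exp(-t) + exp(-t), t*exp(-t), t^2*exp(-t)/2 - 2*t*exp(-t)]
  [-t^2*exp(-t)/2 + 2*t*exp(-t), -t*exp(-t) + exp(-t), -t^2*exp(-t)/2 + 3*t*exp(-t)]
  [-t^2*exp(-t)/2 + t*exp(-t), -t*exp(-t), -t^2*exp(-t)/2 + 2*t*exp(-t) + exp(-t)]

Strategy: write B = P · J · P⁻¹ where J is a Jordan canonical form, so e^{tB} = P · e^{tJ} · P⁻¹, and e^{tJ} can be computed block-by-block.

B has Jordan form
J =
  [-1,  1,  0]
  [ 0, -1,  1]
  [ 0,  0, -1]
(up to reordering of blocks).

Per-block formulas:
  For a 3×3 Jordan block J_3(-1): exp(t · J_3(-1)) = e^(-1t)·(I + t·N + (t^2/2)·N^2), where N is the 3×3 nilpotent shift.

After assembling e^{tJ} and conjugating by P, we get:

e^{tB} =
  [t^2*exp(-t)/2 - t*exp(-t) + exp(-t), t*exp(-t), t^2*exp(-t)/2 - 2*t*exp(-t)]
  [-t^2*exp(-t)/2 + 2*t*exp(-t), -t*exp(-t) + exp(-t), -t^2*exp(-t)/2 + 3*t*exp(-t)]
  [-t^2*exp(-t)/2 + t*exp(-t), -t*exp(-t), -t^2*exp(-t)/2 + 2*t*exp(-t) + exp(-t)]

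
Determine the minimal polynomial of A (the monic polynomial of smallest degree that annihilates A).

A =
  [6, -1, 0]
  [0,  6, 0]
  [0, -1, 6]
x^2 - 12*x + 36

The characteristic polynomial is χ_A(x) = (x - 6)^3, so the eigenvalues are known. The minimal polynomial is
  m_A(x) = Π_λ (x − λ)^{k_λ}
where k_λ is the size of the *largest* Jordan block for λ (equivalently, the smallest k with (A − λI)^k v = 0 for every generalised eigenvector v of λ).

  λ = 6: largest Jordan block has size 2, contributing (x − 6)^2

So m_A(x) = (x - 6)^2 = x^2 - 12*x + 36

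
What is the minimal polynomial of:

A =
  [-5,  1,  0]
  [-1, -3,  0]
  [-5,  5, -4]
x^2 + 8*x + 16

The characteristic polynomial is χ_A(x) = (x + 4)^3, so the eigenvalues are known. The minimal polynomial is
  m_A(x) = Π_λ (x − λ)^{k_λ}
where k_λ is the size of the *largest* Jordan block for λ (equivalently, the smallest k with (A − λI)^k v = 0 for every generalised eigenvector v of λ).

  λ = -4: largest Jordan block has size 2, contributing (x + 4)^2

So m_A(x) = (x + 4)^2 = x^2 + 8*x + 16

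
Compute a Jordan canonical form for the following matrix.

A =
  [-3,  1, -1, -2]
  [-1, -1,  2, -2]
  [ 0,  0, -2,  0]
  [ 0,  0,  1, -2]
J_3(-2) ⊕ J_1(-2)

The characteristic polynomial is
  det(x·I − A) = x^4 + 8*x^3 + 24*x^2 + 32*x + 16 = (x + 2)^4

Eigenvalues and multiplicities (the geometric multiplicity of λ is n − rank(A − λI), which equals the number of Jordan blocks for λ):
  λ = -2: algebraic multiplicity = 4, geometric multiplicity = 2

Determining the block sizes for each eigenvalue:
  λ = -2: with am = 4 and gm = 2, the partition is not yet determined (e.g. several partitions of 4 into 2 parts exist). Let N = A − (-2)·I. Computing rank(N^1) = 2, rank(N^2) = 1, rank(N^3) = 0; the number of blocks of size ≥ j is rank(N^{j−1}) − rank(N^j), giving [2, 1, 1]. So we have 1 block(s) of size 3, 1 block(s) of size 1 → block sizes [3, 1]

Assembling the blocks gives a Jordan form
J =
  [-2,  1,  0,  0]
  [ 0, -2,  1,  0]
  [ 0,  0, -2,  0]
  [ 0,  0,  0, -2]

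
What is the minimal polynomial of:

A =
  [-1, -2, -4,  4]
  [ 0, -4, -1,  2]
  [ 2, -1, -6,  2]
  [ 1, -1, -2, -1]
x^3 + 9*x^2 + 27*x + 27

The characteristic polynomial is χ_A(x) = (x + 3)^4, so the eigenvalues are known. The minimal polynomial is
  m_A(x) = Π_λ (x − λ)^{k_λ}
where k_λ is the size of the *largest* Jordan block for λ (equivalently, the smallest k with (A − λI)^k v = 0 for every generalised eigenvector v of λ).

  λ = -3: largest Jordan block has size 3, contributing (x + 3)^3

So m_A(x) = (x + 3)^3 = x^3 + 9*x^2 + 27*x + 27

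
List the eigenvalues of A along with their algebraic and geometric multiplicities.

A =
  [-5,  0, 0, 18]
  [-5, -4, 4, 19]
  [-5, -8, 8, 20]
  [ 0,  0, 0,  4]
λ = -5: alg = 1, geom = 1; λ = 0: alg = 1, geom = 1; λ = 4: alg = 2, geom = 1

Step 1 — factor the characteristic polynomial to read off the algebraic multiplicities:
  χ_A(x) = x*(x - 4)^2*(x + 5)

Step 2 — compute geometric multiplicities via the rank-nullity identity g(λ) = n − rank(A − λI):
  rank(A − (-5)·I) = 3, so dim ker(A − (-5)·I) = n − 3 = 1
  rank(A − (0)·I) = 3, so dim ker(A − (0)·I) = n − 3 = 1
  rank(A − (4)·I) = 3, so dim ker(A − (4)·I) = n − 3 = 1

Summary:
  λ = -5: algebraic multiplicity = 1, geometric multiplicity = 1
  λ = 0: algebraic multiplicity = 1, geometric multiplicity = 1
  λ = 4: algebraic multiplicity = 2, geometric multiplicity = 1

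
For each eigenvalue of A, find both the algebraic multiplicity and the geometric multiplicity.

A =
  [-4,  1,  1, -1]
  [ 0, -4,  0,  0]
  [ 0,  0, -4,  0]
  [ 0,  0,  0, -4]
λ = -4: alg = 4, geom = 3

Step 1 — factor the characteristic polynomial to read off the algebraic multiplicities:
  χ_A(x) = (x + 4)^4

Step 2 — compute geometric multiplicities via the rank-nullity identity g(λ) = n − rank(A − λI):
  rank(A − (-4)·I) = 1, so dim ker(A − (-4)·I) = n − 1 = 3

Summary:
  λ = -4: algebraic multiplicity = 4, geometric multiplicity = 3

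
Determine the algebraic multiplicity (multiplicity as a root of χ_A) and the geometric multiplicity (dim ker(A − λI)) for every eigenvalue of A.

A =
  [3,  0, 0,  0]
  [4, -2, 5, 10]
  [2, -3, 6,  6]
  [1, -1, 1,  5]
λ = 3: alg = 4, geom = 2

Step 1 — factor the characteristic polynomial to read off the algebraic multiplicities:
  χ_A(x) = (x - 3)^4

Step 2 — compute geometric multiplicities via the rank-nullity identity g(λ) = n − rank(A − λI):
  rank(A − (3)·I) = 2, so dim ker(A − (3)·I) = n − 2 = 2

Summary:
  λ = 3: algebraic multiplicity = 4, geometric multiplicity = 2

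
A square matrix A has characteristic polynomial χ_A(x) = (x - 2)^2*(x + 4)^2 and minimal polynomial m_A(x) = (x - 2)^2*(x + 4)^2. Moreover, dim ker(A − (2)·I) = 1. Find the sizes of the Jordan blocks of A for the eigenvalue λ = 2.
Block sizes for λ = 2: [2]

Step 1 — from the characteristic polynomial, algebraic multiplicity of λ = 2 is 2. From dim ker(A − (2)·I) = 1, there are exactly 1 Jordan blocks for λ = 2.
Step 2 — from the minimal polynomial, the factor (x − 2)^2 tells us the largest block for λ = 2 has size 2.
Step 3 — with total size 2, 1 blocks, and largest block 2, the block sizes (in nonincreasing order) are [2].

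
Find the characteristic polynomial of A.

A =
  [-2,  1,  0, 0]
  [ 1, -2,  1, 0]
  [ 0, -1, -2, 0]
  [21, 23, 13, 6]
x^4 - 24*x^2 - 64*x - 48

Expanding det(x·I − A) (e.g. by cofactor expansion or by noting that A is similar to its Jordan form J, which has the same characteristic polynomial as A) gives
  χ_A(x) = x^4 - 24*x^2 - 64*x - 48
which factors as (x - 6)*(x + 2)^3. The eigenvalues (with algebraic multiplicities) are λ = -2 with multiplicity 3, λ = 6 with multiplicity 1.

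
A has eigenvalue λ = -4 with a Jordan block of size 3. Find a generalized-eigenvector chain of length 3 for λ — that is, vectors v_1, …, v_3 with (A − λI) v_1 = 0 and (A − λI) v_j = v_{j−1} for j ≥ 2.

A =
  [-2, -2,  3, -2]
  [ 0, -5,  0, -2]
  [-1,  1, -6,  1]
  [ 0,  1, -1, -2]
A Jordan chain for λ = -4 of length 3:
v_1 = (-1, -2, 0, 1)ᵀ
v_2 = (-2, -2, 1, 2)ᵀ
v_3 = (1, 2, 0, 0)ᵀ

Let N = A − (-4)·I. We want v_3 with N^3 v_3 = 0 but N^2 v_3 ≠ 0; then v_{j-1} := N · v_j for j = 3, …, 2.

Pick v_3 = (1, 2, 0, 0)ᵀ.
Then v_2 = N · v_3 = (-2, -2, 1, 2)ᵀ.
Then v_1 = N · v_2 = (-1, -2, 0, 1)ᵀ.

Sanity check: (A − (-4)·I) v_1 = (0, 0, 0, 0)ᵀ = 0. ✓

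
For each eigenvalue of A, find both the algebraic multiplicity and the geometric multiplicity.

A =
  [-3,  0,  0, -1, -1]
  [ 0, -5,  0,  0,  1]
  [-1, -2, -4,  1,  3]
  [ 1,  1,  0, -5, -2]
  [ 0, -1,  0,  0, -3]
λ = -4: alg = 5, geom = 3

Step 1 — factor the characteristic polynomial to read off the algebraic multiplicities:
  χ_A(x) = (x + 4)^5

Step 2 — compute geometric multiplicities via the rank-nullity identity g(λ) = n − rank(A − λI):
  rank(A − (-4)·I) = 2, so dim ker(A − (-4)·I) = n − 2 = 3

Summary:
  λ = -4: algebraic multiplicity = 5, geometric multiplicity = 3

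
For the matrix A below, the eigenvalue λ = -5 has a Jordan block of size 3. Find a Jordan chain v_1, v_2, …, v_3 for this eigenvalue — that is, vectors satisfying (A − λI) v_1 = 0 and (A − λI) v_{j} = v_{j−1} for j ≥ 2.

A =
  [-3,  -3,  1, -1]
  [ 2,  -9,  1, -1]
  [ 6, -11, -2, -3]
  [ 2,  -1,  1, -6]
A Jordan chain for λ = -5 of length 3:
v_1 = (2, 0, 2, 6)ᵀ
v_2 = (2, 2, 6, 2)ᵀ
v_3 = (1, 0, 0, 0)ᵀ

Let N = A − (-5)·I. We want v_3 with N^3 v_3 = 0 but N^2 v_3 ≠ 0; then v_{j-1} := N · v_j for j = 3, …, 2.

Pick v_3 = (1, 0, 0, 0)ᵀ.
Then v_2 = N · v_3 = (2, 2, 6, 2)ᵀ.
Then v_1 = N · v_2 = (2, 0, 2, 6)ᵀ.

Sanity check: (A − (-5)·I) v_1 = (0, 0, 0, 0)ᵀ = 0. ✓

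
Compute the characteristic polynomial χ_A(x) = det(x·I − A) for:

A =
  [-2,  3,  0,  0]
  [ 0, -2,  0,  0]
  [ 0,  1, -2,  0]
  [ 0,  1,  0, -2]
x^4 + 8*x^3 + 24*x^2 + 32*x + 16

Expanding det(x·I − A) (e.g. by cofactor expansion or by noting that A is similar to its Jordan form J, which has the same characteristic polynomial as A) gives
  χ_A(x) = x^4 + 8*x^3 + 24*x^2 + 32*x + 16
which factors as (x + 2)^4. The eigenvalues (with algebraic multiplicities) are λ = -2 with multiplicity 4.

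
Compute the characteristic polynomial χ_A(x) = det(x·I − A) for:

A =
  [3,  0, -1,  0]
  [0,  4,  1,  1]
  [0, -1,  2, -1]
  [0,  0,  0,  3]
x^4 - 12*x^3 + 54*x^2 - 108*x + 81

Expanding det(x·I − A) (e.g. by cofactor expansion or by noting that A is similar to its Jordan form J, which has the same characteristic polynomial as A) gives
  χ_A(x) = x^4 - 12*x^3 + 54*x^2 - 108*x + 81
which factors as (x - 3)^4. The eigenvalues (with algebraic multiplicities) are λ = 3 with multiplicity 4.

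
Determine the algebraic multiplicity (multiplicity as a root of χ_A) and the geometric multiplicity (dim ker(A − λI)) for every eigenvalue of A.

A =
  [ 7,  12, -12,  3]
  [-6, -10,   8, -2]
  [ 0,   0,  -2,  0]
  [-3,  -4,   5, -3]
λ = -2: alg = 4, geom = 2

Step 1 — factor the characteristic polynomial to read off the algebraic multiplicities:
  χ_A(x) = (x + 2)^4

Step 2 — compute geometric multiplicities via the rank-nullity identity g(λ) = n − rank(A − λI):
  rank(A − (-2)·I) = 2, so dim ker(A − (-2)·I) = n − 2 = 2

Summary:
  λ = -2: algebraic multiplicity = 4, geometric multiplicity = 2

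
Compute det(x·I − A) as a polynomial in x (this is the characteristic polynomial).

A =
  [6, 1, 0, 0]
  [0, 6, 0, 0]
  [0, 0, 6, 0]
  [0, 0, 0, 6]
x^4 - 24*x^3 + 216*x^2 - 864*x + 1296

Expanding det(x·I − A) (e.g. by cofactor expansion or by noting that A is similar to its Jordan form J, which has the same characteristic polynomial as A) gives
  χ_A(x) = x^4 - 24*x^3 + 216*x^2 - 864*x + 1296
which factors as (x - 6)^4. The eigenvalues (with algebraic multiplicities) are λ = 6 with multiplicity 4.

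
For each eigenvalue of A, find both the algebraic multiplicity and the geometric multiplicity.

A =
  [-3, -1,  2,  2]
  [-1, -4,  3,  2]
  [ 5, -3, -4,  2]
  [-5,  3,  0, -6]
λ = -5: alg = 1, geom = 1; λ = -4: alg = 3, geom = 2

Step 1 — factor the characteristic polynomial to read off the algebraic multiplicities:
  χ_A(x) = (x + 4)^3*(x + 5)

Step 2 — compute geometric multiplicities via the rank-nullity identity g(λ) = n − rank(A − λI):
  rank(A − (-5)·I) = 3, so dim ker(A − (-5)·I) = n − 3 = 1
  rank(A − (-4)·I) = 2, so dim ker(A − (-4)·I) = n − 2 = 2

Summary:
  λ = -5: algebraic multiplicity = 1, geometric multiplicity = 1
  λ = -4: algebraic multiplicity = 3, geometric multiplicity = 2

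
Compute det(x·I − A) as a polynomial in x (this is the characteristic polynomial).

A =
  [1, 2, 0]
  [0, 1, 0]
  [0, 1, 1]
x^3 - 3*x^2 + 3*x - 1

Expanding det(x·I − A) (e.g. by cofactor expansion or by noting that A is similar to its Jordan form J, which has the same characteristic polynomial as A) gives
  χ_A(x) = x^3 - 3*x^2 + 3*x - 1
which factors as (x - 1)^3. The eigenvalues (with algebraic multiplicities) are λ = 1 with multiplicity 3.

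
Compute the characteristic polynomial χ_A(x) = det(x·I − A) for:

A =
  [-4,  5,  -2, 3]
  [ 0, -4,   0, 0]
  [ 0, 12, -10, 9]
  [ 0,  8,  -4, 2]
x^4 + 16*x^3 + 96*x^2 + 256*x + 256

Expanding det(x·I − A) (e.g. by cofactor expansion or by noting that A is similar to its Jordan form J, which has the same characteristic polynomial as A) gives
  χ_A(x) = x^4 + 16*x^3 + 96*x^2 + 256*x + 256
which factors as (x + 4)^4. The eigenvalues (with algebraic multiplicities) are λ = -4 with multiplicity 4.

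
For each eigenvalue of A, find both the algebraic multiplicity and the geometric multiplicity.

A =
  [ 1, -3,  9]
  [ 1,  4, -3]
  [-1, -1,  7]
λ = 4: alg = 3, geom = 1

Step 1 — factor the characteristic polynomial to read off the algebraic multiplicities:
  χ_A(x) = (x - 4)^3

Step 2 — compute geometric multiplicities via the rank-nullity identity g(λ) = n − rank(A − λI):
  rank(A − (4)·I) = 2, so dim ker(A − (4)·I) = n − 2 = 1

Summary:
  λ = 4: algebraic multiplicity = 3, geometric multiplicity = 1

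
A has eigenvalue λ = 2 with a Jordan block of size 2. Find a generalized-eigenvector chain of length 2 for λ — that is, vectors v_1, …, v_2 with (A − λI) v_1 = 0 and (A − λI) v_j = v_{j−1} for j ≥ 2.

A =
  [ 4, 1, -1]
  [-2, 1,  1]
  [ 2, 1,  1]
A Jordan chain for λ = 2 of length 2:
v_1 = (2, -2, 2)ᵀ
v_2 = (1, 0, 0)ᵀ

Let N = A − (2)·I. We want v_2 with N^2 v_2 = 0 but N^1 v_2 ≠ 0; then v_{j-1} := N · v_j for j = 2, …, 2.

Pick v_2 = (1, 0, 0)ᵀ.
Then v_1 = N · v_2 = (2, -2, 2)ᵀ.

Sanity check: (A − (2)·I) v_1 = (0, 0, 0)ᵀ = 0. ✓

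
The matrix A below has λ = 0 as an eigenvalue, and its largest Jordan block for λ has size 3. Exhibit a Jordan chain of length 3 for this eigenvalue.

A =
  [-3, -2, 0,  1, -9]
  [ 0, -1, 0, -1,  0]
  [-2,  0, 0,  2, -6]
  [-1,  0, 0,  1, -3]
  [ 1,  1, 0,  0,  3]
A Jordan chain for λ = 0 of length 3:
v_1 = (-1, 1, -2, -1, 0)ᵀ
v_2 = (-3, 0, -2, -1, 1)ᵀ
v_3 = (1, 0, 0, 0, 0)ᵀ

Let N = A − (0)·I. We want v_3 with N^3 v_3 = 0 but N^2 v_3 ≠ 0; then v_{j-1} := N · v_j for j = 3, …, 2.

Pick v_3 = (1, 0, 0, 0, 0)ᵀ.
Then v_2 = N · v_3 = (-3, 0, -2, -1, 1)ᵀ.
Then v_1 = N · v_2 = (-1, 1, -2, -1, 0)ᵀ.

Sanity check: (A − (0)·I) v_1 = (0, 0, 0, 0, 0)ᵀ = 0. ✓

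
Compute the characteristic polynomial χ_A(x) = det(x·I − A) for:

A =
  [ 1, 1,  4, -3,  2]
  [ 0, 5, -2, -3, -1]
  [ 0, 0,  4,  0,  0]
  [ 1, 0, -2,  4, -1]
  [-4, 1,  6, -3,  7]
x^5 - 21*x^4 + 176*x^3 - 736*x^2 + 1536*x - 1280

Expanding det(x·I − A) (e.g. by cofactor expansion or by noting that A is similar to its Jordan form J, which has the same characteristic polynomial as A) gives
  χ_A(x) = x^5 - 21*x^4 + 176*x^3 - 736*x^2 + 1536*x - 1280
which factors as (x - 5)*(x - 4)^4. The eigenvalues (with algebraic multiplicities) are λ = 4 with multiplicity 4, λ = 5 with multiplicity 1.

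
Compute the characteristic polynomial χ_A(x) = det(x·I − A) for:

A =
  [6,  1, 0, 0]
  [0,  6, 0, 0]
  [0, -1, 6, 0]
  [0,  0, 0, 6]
x^4 - 24*x^3 + 216*x^2 - 864*x + 1296

Expanding det(x·I − A) (e.g. by cofactor expansion or by noting that A is similar to its Jordan form J, which has the same characteristic polynomial as A) gives
  χ_A(x) = x^4 - 24*x^3 + 216*x^2 - 864*x + 1296
which factors as (x - 6)^4. The eigenvalues (with algebraic multiplicities) are λ = 6 with multiplicity 4.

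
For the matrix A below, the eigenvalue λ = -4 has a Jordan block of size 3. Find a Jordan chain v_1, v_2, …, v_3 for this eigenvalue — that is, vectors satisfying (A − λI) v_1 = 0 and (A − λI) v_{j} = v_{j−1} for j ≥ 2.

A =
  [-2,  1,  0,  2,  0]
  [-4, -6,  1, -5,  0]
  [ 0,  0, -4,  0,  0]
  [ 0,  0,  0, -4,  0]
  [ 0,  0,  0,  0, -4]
A Jordan chain for λ = -4 of length 3:
v_1 = (1, -2, 0, 0, 0)ᵀ
v_2 = (0, 1, 0, 0, 0)ᵀ
v_3 = (0, 0, 1, 0, 0)ᵀ

Let N = A − (-4)·I. We want v_3 with N^3 v_3 = 0 but N^2 v_3 ≠ 0; then v_{j-1} := N · v_j for j = 3, …, 2.

Pick v_3 = (0, 0, 1, 0, 0)ᵀ.
Then v_2 = N · v_3 = (0, 1, 0, 0, 0)ᵀ.
Then v_1 = N · v_2 = (1, -2, 0, 0, 0)ᵀ.

Sanity check: (A − (-4)·I) v_1 = (0, 0, 0, 0, 0)ᵀ = 0. ✓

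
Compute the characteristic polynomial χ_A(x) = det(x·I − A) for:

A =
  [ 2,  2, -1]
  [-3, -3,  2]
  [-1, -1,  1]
x^3

Expanding det(x·I − A) (e.g. by cofactor expansion or by noting that A is similar to its Jordan form J, which has the same characteristic polynomial as A) gives
  χ_A(x) = x^3
which factors as x^3. The eigenvalues (with algebraic multiplicities) are λ = 0 with multiplicity 3.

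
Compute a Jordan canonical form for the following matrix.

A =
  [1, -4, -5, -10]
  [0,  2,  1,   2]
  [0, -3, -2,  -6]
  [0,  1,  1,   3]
J_3(1) ⊕ J_1(1)

The characteristic polynomial is
  det(x·I − A) = x^4 - 4*x^3 + 6*x^2 - 4*x + 1 = (x - 1)^4

Eigenvalues and multiplicities (the geometric multiplicity of λ is n − rank(A − λI), which equals the number of Jordan blocks for λ):
  λ = 1: algebraic multiplicity = 4, geometric multiplicity = 2

Determining the block sizes for each eigenvalue:
  λ = 1: with am = 4 and gm = 2, the partition is not yet determined (e.g. several partitions of 4 into 2 parts exist). Let N = A − (1)·I. Computing rank(N^1) = 2, rank(N^2) = 1, rank(N^3) = 0; the number of blocks of size ≥ j is rank(N^{j−1}) − rank(N^j), giving [2, 1, 1]. So we have 1 block(s) of size 3, 1 block(s) of size 1 → block sizes [3, 1]

Assembling the blocks gives a Jordan form
J =
  [1, 1, 0, 0]
  [0, 1, 1, 0]
  [0, 0, 1, 0]
  [0, 0, 0, 1]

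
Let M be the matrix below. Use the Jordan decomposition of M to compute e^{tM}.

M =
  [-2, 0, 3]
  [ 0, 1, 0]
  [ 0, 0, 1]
e^{tM} =
  [exp(-2*t), 0, exp(t) - exp(-2*t)]
  [0, exp(t), 0]
  [0, 0, exp(t)]

Strategy: write M = P · J · P⁻¹ where J is a Jordan canonical form, so e^{tM} = P · e^{tJ} · P⁻¹, and e^{tJ} can be computed block-by-block.

M has Jordan form
J =
  [-2, 0, 0]
  [ 0, 1, 0]
  [ 0, 0, 1]
(up to reordering of blocks).

Per-block formulas:
  For a 1×1 block at λ = -2: exp(t · [-2]) = [e^(-2t)].
  For a 1×1 block at λ = 1: exp(t · [1]) = [e^(1t)].

After assembling e^{tJ} and conjugating by P, we get:

e^{tM} =
  [exp(-2*t), 0, exp(t) - exp(-2*t)]
  [0, exp(t), 0]
  [0, 0, exp(t)]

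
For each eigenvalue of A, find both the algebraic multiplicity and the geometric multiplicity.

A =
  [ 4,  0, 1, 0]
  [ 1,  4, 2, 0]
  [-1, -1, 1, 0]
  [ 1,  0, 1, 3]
λ = 3: alg = 4, geom = 2

Step 1 — factor the characteristic polynomial to read off the algebraic multiplicities:
  χ_A(x) = (x - 3)^4

Step 2 — compute geometric multiplicities via the rank-nullity identity g(λ) = n − rank(A − λI):
  rank(A − (3)·I) = 2, so dim ker(A − (3)·I) = n − 2 = 2

Summary:
  λ = 3: algebraic multiplicity = 4, geometric multiplicity = 2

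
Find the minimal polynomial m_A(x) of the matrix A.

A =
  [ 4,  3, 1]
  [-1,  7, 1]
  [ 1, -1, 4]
x^3 - 15*x^2 + 75*x - 125

The characteristic polynomial is χ_A(x) = (x - 5)^3, so the eigenvalues are known. The minimal polynomial is
  m_A(x) = Π_λ (x − λ)^{k_λ}
where k_λ is the size of the *largest* Jordan block for λ (equivalently, the smallest k with (A − λI)^k v = 0 for every generalised eigenvector v of λ).

  λ = 5: largest Jordan block has size 3, contributing (x − 5)^3

So m_A(x) = (x - 5)^3 = x^3 - 15*x^2 + 75*x - 125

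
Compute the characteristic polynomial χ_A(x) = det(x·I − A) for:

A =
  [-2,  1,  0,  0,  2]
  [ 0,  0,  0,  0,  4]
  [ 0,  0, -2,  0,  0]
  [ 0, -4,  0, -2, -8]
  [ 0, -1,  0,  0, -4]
x^5 + 10*x^4 + 40*x^3 + 80*x^2 + 80*x + 32

Expanding det(x·I − A) (e.g. by cofactor expansion or by noting that A is similar to its Jordan form J, which has the same characteristic polynomial as A) gives
  χ_A(x) = x^5 + 10*x^4 + 40*x^3 + 80*x^2 + 80*x + 32
which factors as (x + 2)^5. The eigenvalues (with algebraic multiplicities) are λ = -2 with multiplicity 5.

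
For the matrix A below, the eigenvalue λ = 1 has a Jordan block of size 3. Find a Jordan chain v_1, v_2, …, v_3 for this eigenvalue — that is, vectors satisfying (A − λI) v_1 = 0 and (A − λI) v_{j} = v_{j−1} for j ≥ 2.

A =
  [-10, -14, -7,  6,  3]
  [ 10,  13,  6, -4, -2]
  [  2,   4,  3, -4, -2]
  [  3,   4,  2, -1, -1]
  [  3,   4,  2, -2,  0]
A Jordan chain for λ = 1 of length 3:
v_1 = (-6, 4, 4, 2, 2)ᵀ
v_2 = (-11, 10, 2, 3, 3)ᵀ
v_3 = (1, 0, 0, 0, 0)ᵀ

Let N = A − (1)·I. We want v_3 with N^3 v_3 = 0 but N^2 v_3 ≠ 0; then v_{j-1} := N · v_j for j = 3, …, 2.

Pick v_3 = (1, 0, 0, 0, 0)ᵀ.
Then v_2 = N · v_3 = (-11, 10, 2, 3, 3)ᵀ.
Then v_1 = N · v_2 = (-6, 4, 4, 2, 2)ᵀ.

Sanity check: (A − (1)·I) v_1 = (0, 0, 0, 0, 0)ᵀ = 0. ✓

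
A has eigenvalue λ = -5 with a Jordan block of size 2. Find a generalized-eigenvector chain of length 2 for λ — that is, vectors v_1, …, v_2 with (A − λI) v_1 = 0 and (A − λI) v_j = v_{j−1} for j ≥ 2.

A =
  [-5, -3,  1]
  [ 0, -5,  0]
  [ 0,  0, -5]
A Jordan chain for λ = -5 of length 2:
v_1 = (-3, 0, 0)ᵀ
v_2 = (0, 1, 0)ᵀ

Let N = A − (-5)·I. We want v_2 with N^2 v_2 = 0 but N^1 v_2 ≠ 0; then v_{j-1} := N · v_j for j = 2, …, 2.

Pick v_2 = (0, 1, 0)ᵀ.
Then v_1 = N · v_2 = (-3, 0, 0)ᵀ.

Sanity check: (A − (-5)·I) v_1 = (0, 0, 0)ᵀ = 0. ✓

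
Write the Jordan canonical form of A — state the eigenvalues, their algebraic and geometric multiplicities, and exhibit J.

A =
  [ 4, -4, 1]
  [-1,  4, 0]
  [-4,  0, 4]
J_3(4)

The characteristic polynomial is
  det(x·I − A) = x^3 - 12*x^2 + 48*x - 64 = (x - 4)^3

Eigenvalues and multiplicities (the geometric multiplicity of λ is n − rank(A − λI), which equals the number of Jordan blocks for λ):
  λ = 4: algebraic multiplicity = 3, geometric multiplicity = 1

Determining the block sizes for each eigenvalue:
  λ = 4: one block (gm = 1), so the single block has size am = 3 → block sizes [3]

Assembling the blocks gives a Jordan form
J =
  [4, 1, 0]
  [0, 4, 1]
  [0, 0, 4]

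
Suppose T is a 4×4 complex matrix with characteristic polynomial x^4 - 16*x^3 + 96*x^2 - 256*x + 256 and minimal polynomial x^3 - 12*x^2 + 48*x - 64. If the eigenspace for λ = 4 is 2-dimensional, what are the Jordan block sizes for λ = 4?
Block sizes for λ = 4: [3, 1]

Step 1 — from the characteristic polynomial, algebraic multiplicity of λ = 4 is 4. From dim ker(T − (4)·I) = 2, there are exactly 2 Jordan blocks for λ = 4.
Step 2 — from the minimal polynomial, the factor (x − 4)^3 tells us the largest block for λ = 4 has size 3.
Step 3 — with total size 4, 2 blocks, and largest block 3, the block sizes (in nonincreasing order) are [3, 1].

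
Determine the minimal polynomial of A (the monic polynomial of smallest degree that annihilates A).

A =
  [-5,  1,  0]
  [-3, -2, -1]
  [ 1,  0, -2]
x^3 + 9*x^2 + 27*x + 27

The characteristic polynomial is χ_A(x) = (x + 3)^3, so the eigenvalues are known. The minimal polynomial is
  m_A(x) = Π_λ (x − λ)^{k_λ}
where k_λ is the size of the *largest* Jordan block for λ (equivalently, the smallest k with (A − λI)^k v = 0 for every generalised eigenvector v of λ).

  λ = -3: largest Jordan block has size 3, contributing (x + 3)^3

So m_A(x) = (x + 3)^3 = x^3 + 9*x^2 + 27*x + 27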